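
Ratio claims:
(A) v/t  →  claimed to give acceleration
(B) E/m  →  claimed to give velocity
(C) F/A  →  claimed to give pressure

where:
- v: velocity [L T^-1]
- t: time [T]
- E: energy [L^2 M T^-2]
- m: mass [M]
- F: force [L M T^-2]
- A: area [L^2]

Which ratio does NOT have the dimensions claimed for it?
(B) E/m does not give velocity

(A) v/t: [L T^-2] = acceleration [L T^-2] ✓
(B) E/m: [L^2 T^-2] ≠ velocity [L T^-1] ✗
(C) F/A: [L^-1 M T^-2] = pressure [L^-1 M T^-2] ✓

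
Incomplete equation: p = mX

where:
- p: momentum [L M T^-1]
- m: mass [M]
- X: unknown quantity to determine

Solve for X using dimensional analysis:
X = v (velocity), dimensions [L T^-1]

p has dimensions [L M T^-1]; the rest of the RHS (m) has dimensions [M].
So X must have dimensions [L T^-1] — X = v (velocity).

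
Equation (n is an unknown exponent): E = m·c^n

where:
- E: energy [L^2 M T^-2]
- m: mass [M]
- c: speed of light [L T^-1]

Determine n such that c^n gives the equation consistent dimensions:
n = 2

E has dimensions [L^2 M T^-2]; c has dimensions [L T^-1].
The rest of the RHS has dimensions [M], so c^n must supply [L^2 T^-2].
With n = 2: m·c^2 has dimensions [L^2 M T^-2], matching the LHS ✓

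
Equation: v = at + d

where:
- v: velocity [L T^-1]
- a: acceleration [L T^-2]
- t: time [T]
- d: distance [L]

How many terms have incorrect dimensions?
1

LHS v: [L T^-1]
- at: [L T^-1] ✓
- d: [L] ✗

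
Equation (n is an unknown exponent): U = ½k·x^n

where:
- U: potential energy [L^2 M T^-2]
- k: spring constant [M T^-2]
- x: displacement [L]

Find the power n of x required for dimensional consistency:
n = 2

U has dimensions [L^2 M T^-2]; x has dimensions [L].
The rest of the RHS has dimensions [M T^-2], so x^n must supply [L^2].
With n = 2: ½k·x^2 has dimensions [L^2 M T^-2], matching the LHS ✓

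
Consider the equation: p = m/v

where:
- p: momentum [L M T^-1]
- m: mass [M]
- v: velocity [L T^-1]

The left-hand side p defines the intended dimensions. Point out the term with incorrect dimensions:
The right-hand side term m/v

p has dimensions [L M T^-1], but m/v has dimensions [L^-1 M T], so the term m/v is dimensionally wrong for p.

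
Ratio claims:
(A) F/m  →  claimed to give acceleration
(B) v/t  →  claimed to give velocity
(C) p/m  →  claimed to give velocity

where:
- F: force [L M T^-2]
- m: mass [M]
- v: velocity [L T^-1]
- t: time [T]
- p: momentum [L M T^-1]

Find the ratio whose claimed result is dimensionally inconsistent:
(B) v/t does not give velocity

(A) F/m: [L T^-2] = acceleration [L T^-2] ✓
(B) v/t: [L T^-2] ≠ velocity [L T^-1] ✗
(C) p/m: [L T^-1] = velocity [L T^-1] ✓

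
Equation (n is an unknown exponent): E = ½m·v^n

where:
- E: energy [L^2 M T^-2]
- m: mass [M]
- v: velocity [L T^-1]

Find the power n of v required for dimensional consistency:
n = 2

E has dimensions [L^2 M T^-2]; v has dimensions [L T^-1].
The rest of the RHS has dimensions [M], so v^n must supply [L^2 T^-2].
With n = 2: ½m·v^2 has dimensions [L^2 M T^-2], matching the LHS ✓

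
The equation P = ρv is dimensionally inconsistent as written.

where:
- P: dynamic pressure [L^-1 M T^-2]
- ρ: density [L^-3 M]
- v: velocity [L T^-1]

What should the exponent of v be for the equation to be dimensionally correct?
The exponent of v should be 2: P = ρv^2

The LHS P has dimensions [L^-1 M T^-2]; v has dimensions [L T^-1].
As written, the RHS ρv (exponent 1 on v) has dimensions [L^-2 M T^-1], which does not match.
With exponent 2, the RHS ρv^2 has dimensions [L^-1 M T^-2], matching the LHS.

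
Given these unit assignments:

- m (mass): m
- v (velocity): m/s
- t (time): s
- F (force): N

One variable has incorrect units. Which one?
m

The variable m (mass) should have units kg, not m.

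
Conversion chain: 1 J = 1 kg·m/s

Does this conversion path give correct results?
The chain is incorrect (it contains an error).

Incorrect: Joule is kg·m²/s², not kg·m/s (that is momentum)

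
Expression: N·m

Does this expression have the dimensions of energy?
Yes

The expression N·m has dimensions [L^2 M T^-2], which is exactly energy [L^2 M T^-2].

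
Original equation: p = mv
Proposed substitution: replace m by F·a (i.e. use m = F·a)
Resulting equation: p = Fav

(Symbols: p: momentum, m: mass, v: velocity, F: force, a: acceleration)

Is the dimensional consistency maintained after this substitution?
No

[m] = [M] and [F·a] = [L^2 M T^-4]. These differ, so the substitution replaces a quantity by one of different dimensions and the result p = Fav has LHS [L M T^-1] vs RHS [L^3 M T^-5] — inconsistent.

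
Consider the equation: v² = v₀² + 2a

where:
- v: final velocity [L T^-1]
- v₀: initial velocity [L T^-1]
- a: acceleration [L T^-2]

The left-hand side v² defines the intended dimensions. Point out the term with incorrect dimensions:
The term 2a

Checking each RHS term against the LHS:
- v₀²: [L^2 T^-2] — matches v² [L^2 T^-2] ✓
- 2a: [L T^-2] — does NOT match v² [L^2 T^-2] ✗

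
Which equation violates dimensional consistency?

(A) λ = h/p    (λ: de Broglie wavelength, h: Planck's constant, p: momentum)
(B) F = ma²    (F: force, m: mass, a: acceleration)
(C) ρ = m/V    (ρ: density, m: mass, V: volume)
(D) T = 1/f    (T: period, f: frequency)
(B) F = ma²

The equation (B) F = ma² is dimensionally incorrect.

LHS (F): [L M T^-2]
RHS (ma²): [L^2 M T^-4] ✗

The dimensions do not match. The other three equations balance.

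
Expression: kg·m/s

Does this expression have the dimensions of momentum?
Yes

The expression kg·m/s has dimensions [L M T^-1], which is exactly momentum [L M T^-1].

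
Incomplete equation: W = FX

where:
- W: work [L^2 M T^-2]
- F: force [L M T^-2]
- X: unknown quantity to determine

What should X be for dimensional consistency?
X = d (distance), dimensions [L]

W has dimensions [L^2 M T^-2]; the rest of the RHS (F) has dimensions [L M T^-2].
So X must have dimensions [L] — X = d (distance).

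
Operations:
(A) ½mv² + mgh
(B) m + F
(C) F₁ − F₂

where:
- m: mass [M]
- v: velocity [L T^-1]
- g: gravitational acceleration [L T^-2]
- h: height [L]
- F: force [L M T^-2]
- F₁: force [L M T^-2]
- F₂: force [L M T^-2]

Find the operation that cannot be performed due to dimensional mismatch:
(B) m + F

(A) ½mv² + mgh: ½mv² [L^2 M T^-2] and mgh [L^2 M T^-2] — same dimensions ✓
(B) m + F: m [M] and F [L M T^-2] — different dimensions cannot be added/subtracted ✗
(C) F₁ − F₂: F₁ [L M T^-2] and F₂ [L M T^-2] — same dimensions ✓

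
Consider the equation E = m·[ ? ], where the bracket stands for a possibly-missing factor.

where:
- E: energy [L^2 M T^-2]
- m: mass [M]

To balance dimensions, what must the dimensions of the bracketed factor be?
[L^2 T^-2] — velocity squared (e.g. v²)

E has dimensions [L^2 M T^-2]; m has dimensions [M].
The bracketed factor must supply [L^2 M T^-2] / [M] = [L^2 T^-2].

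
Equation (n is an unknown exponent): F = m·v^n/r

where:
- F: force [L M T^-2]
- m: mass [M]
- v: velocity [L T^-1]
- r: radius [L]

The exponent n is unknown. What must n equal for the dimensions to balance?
n = 2

F has dimensions [L M T^-2]; v has dimensions [L T^-1].
The rest of the RHS has dimensions [L^-1 M], so v^n must supply [L^2 T^-2].
With n = 2: m·v^2/r has dimensions [L M T^-2], matching the LHS ✓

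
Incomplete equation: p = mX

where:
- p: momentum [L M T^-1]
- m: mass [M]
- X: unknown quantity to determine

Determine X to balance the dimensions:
X = v (velocity), dimensions [L T^-1]

p has dimensions [L M T^-1]; the rest of the RHS (m) has dimensions [M].
So X must have dimensions [L T^-1] — X = v (velocity).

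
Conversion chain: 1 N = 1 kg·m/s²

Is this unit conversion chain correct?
The chain is correct (no errors).

Correct: Newton is defined as kg·m/s²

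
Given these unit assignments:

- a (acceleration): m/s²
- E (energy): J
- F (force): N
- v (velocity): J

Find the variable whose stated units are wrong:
v

The variable v (velocity) should have units m/s, not J.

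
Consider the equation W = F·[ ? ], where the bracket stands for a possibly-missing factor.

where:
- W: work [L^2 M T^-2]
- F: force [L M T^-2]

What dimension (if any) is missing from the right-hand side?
[L] — length (e.g. a distance d)

W has dimensions [L^2 M T^-2]; F has dimensions [L M T^-2].
The bracketed factor must supply [L^2 M T^-2] / [L M T^-2] = [L].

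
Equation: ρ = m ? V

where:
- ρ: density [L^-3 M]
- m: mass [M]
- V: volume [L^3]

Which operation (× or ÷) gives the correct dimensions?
division (÷): ρ = m ÷ V

ρ [L^-3 M]; m [M]; V [L^3].
m × V → [L^3 M] ✗
m ÷ V → [L^-3 M] ✓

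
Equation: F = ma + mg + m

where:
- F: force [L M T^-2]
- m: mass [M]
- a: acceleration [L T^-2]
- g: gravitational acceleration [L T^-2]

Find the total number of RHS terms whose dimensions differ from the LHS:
1

LHS F: [L M T^-2]
- ma: [L M T^-2] ✓
- mg: [L M T^-2] ✓
- m: [M] ✗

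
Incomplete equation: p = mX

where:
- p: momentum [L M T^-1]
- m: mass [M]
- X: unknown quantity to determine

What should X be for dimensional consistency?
X = v (velocity), dimensions [L T^-1]

p has dimensions [L M T^-1]; the rest of the RHS (m) has dimensions [M].
So X must have dimensions [L T^-1] — X = v (velocity).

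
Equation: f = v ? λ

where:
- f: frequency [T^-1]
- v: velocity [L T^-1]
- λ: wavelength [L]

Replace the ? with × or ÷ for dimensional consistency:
division (÷): f = v ÷ λ

f [T^-1]; v [L T^-1]; λ [L].
v × λ → [L^2 T^-1] ✗
v ÷ λ → [T^-1] ✓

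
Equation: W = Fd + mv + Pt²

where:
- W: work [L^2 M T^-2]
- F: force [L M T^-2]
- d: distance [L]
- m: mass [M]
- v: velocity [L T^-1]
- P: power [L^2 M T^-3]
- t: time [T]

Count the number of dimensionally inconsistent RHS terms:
2

LHS W: [L^2 M T^-2]
- Fd: [L^2 M T^-2] ✓
- mv: [L M T^-1] ✗
- Pt²: [L^2 M T^-1] ✗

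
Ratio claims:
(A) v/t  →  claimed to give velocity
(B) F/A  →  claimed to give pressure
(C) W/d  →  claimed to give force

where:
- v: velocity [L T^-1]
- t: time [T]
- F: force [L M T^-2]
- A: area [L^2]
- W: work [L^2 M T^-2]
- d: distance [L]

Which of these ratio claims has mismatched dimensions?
(A) v/t does not give velocity

(A) v/t: [L T^-2] ≠ velocity [L T^-1] ✗
(B) F/A: [L^-1 M T^-2] = pressure [L^-1 M T^-2] ✓
(C) W/d: [L M T^-2] = force [L M T^-2] ✓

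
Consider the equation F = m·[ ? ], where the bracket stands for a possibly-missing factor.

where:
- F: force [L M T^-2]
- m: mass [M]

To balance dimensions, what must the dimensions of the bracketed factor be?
[L T^-2] — acceleration (e.g. a)

F has dimensions [L M T^-2]; m has dimensions [M].
The bracketed factor must supply [L M T^-2] / [M] = [L T^-2].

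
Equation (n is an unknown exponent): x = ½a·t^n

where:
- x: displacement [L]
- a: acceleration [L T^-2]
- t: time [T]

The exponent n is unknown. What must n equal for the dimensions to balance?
n = 2

x has dimensions [L]; t has dimensions [T].
The rest of the RHS has dimensions [L T^-2], so t^n must supply [T^2].
With n = 2: ½a·t^2 has dimensions [L], matching the LHS ✓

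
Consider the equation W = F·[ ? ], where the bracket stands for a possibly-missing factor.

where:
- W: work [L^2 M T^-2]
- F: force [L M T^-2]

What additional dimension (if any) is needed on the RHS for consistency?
[L] — length (e.g. a distance d)

W has dimensions [L^2 M T^-2]; F has dimensions [L M T^-2].
The bracketed factor must supply [L^2 M T^-2] / [L M T^-2] = [L].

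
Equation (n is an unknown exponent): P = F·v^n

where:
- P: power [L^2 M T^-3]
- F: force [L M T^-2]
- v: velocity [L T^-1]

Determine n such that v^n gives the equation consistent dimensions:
n = 1

P has dimensions [L^2 M T^-3]; v has dimensions [L T^-1].
The rest of the RHS has dimensions [L M T^-2], so v^n must supply [L T^-1].
With n = 1: F·v^1 has dimensions [L^2 M T^-3], matching the LHS ✓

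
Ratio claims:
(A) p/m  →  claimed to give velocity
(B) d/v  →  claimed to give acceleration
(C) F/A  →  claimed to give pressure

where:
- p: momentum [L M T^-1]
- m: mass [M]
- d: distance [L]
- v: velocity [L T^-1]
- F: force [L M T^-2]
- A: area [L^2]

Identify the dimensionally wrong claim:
(B) d/v does not give acceleration

(A) p/m: [L T^-1] = velocity [L T^-1] ✓
(B) d/v: [T] ≠ acceleration [L T^-2] ✗
(C) F/A: [L^-1 M T^-2] = pressure [L^-1 M T^-2] ✓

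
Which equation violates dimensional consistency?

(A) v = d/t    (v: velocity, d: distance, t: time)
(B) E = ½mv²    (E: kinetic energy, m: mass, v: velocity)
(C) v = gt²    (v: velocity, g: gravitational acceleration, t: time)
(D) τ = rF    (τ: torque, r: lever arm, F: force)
(C) v = gt²

The equation (C) v = gt² is dimensionally incorrect.

LHS (v): [L T^-1]
RHS (gt²): [L] ✗

The dimensions do not match. The other three equations balance.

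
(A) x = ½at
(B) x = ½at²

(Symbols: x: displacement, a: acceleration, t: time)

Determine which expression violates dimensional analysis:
(A)

(A) x = ½at: LHS [L], RHS [L T^-1] ✗
(B) x = ½at²: LHS [L], RHS [L] ✓

Expression (A) x = ½at is dimensionally incorrect.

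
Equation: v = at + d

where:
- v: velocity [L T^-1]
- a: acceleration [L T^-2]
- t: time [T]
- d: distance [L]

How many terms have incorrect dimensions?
1

LHS v: [L T^-1]
- at: [L T^-1] ✓
- d: [L] ✗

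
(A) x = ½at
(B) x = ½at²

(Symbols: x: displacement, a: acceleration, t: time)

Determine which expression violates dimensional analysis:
(A)

(A) x = ½at: LHS [L], RHS [L T^-1] ✗
(B) x = ½at²: LHS [L], RHS [L] ✓

Expression (A) x = ½at is dimensionally incorrect.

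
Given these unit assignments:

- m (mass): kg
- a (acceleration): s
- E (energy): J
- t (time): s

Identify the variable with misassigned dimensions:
a

The variable a (acceleration) should have units m/s², not s.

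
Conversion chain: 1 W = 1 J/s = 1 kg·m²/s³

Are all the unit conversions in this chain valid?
The chain is correct (no errors).

Correct: Watt is Joule per second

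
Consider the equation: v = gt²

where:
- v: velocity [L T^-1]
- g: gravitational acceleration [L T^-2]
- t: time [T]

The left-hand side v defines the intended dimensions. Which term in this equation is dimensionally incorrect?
The right-hand side term gt²

v has dimensions [L T^-1], but gt² has dimensions [L], so the term gt² is dimensionally wrong for v.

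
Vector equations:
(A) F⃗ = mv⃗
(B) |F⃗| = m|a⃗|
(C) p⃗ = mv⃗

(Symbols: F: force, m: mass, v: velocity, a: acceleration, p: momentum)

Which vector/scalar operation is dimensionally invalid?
(A) F⃗ = mv⃗

(A) F⃗ = mv⃗: LHS [L M T^-2], RHS [L M T^-1] ✗ — mass times velocity is momentum, not force; should be ma⃗
(B) |F⃗| = m|a⃗|: LHS [L M T^-2], RHS [L M T^-2] ✓ — magnitudes of vectors are scalars
(C) p⃗ = mv⃗: LHS [L M T^-1], RHS [L M T^-1] ✓ — mass (scalar) times velocity (vector)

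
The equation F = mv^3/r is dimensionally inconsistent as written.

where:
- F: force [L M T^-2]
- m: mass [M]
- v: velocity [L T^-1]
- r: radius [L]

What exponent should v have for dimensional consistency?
The exponent of v should be 2: F = mv^2/r

The LHS F has dimensions [L M T^-2]; v has dimensions [L T^-1].
As written, the RHS mv^3/r (exponent 3 on v) has dimensions [L^2 M T^-3], which does not match.
With exponent 2, the RHS mv^2/r has dimensions [L M T^-2], matching the LHS.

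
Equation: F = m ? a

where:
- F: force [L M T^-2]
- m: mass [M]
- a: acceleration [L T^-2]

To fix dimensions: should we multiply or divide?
multiplication (×): F = m × a

F [L M T^-2]; m [M]; a [L T^-2].
m × a → [L M T^-2] ✓
m ÷ a → [L^-1 M T^2] ✗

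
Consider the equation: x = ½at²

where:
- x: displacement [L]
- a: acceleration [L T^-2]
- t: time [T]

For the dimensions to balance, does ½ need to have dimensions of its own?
No

x has dimensions [L] and at² already has dimensions [L], so the equation balances without ½ contributing any dimensions. ½ is a pure (dimensionless) number; changing or removing it would not affect dimensional consistency.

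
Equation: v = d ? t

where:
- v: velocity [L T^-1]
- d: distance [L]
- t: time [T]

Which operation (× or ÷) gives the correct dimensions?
division (÷): v = d ÷ t

v [L T^-1]; d [L]; t [T].
d × t → [L T] ✗
d ÷ t → [L T^-1] ✓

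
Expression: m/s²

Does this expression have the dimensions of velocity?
No

The expression m/s² has dimensions [L T^-2], but velocity has dimensions [L T^-1].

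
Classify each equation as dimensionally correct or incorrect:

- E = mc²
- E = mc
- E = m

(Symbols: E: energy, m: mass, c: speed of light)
Dimensionally correct: E = mc²
Dimensionally incorrect: E = mc, E = m
Ordered (correct first, then incorrect): E = mc², E = mc, E = m

- E = mc²: LHS [L^2 M T^-2], RHS [L^2 M T^-2] → correct ✓
- E = mc: LHS [L^2 M T^-2], RHS [L M T^-1] → incorrect ✗
- E = m: LHS [L^2 M T^-2], RHS [M] → incorrect ✗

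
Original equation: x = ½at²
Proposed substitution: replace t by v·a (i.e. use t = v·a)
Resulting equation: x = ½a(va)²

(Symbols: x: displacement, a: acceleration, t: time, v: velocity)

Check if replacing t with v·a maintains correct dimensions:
No

[t] = [T] and [v·a] = [L^2 T^-3]. These differ, so the substitution replaces a quantity by one of different dimensions and the result x = ½a(va)² has LHS [L] vs RHS [L^5 T^-8] — inconsistent.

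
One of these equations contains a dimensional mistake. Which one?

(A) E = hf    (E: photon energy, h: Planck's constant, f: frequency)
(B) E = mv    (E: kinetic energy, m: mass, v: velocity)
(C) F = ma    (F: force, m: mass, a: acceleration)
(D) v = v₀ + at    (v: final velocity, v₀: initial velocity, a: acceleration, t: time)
(B) E = mv

The equation (B) E = mv is dimensionally incorrect.

LHS (E): [L^2 M T^-2]
RHS (mv): [L M T^-1] ✗

The dimensions do not match. The other three equations balance.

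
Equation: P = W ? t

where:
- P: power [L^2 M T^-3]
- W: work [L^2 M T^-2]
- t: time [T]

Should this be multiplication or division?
division (÷): P = W ÷ t

P [L^2 M T^-3]; W [L^2 M T^-2]; t [T].
W × t → [L^2 M T^-1] ✗
W ÷ t → [L^2 M T^-3] ✓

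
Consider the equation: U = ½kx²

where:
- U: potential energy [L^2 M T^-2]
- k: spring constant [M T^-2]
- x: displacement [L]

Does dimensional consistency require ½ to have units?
No

U has dimensions [L^2 M T^-2] and kx² already has dimensions [L^2 M T^-2], so the equation balances without ½ contributing any dimensions. ½ is a pure (dimensionless) number; changing or removing it would not affect dimensional consistency.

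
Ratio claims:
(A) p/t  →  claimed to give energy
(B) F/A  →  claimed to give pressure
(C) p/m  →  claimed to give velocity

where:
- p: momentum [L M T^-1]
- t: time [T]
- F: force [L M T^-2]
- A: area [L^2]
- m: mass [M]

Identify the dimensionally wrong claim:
(A) p/t does not give energy

(A) p/t: [L M T^-2] ≠ energy [L^2 M T^-2] ✗
(B) F/A: [L^-1 M T^-2] = pressure [L^-1 M T^-2] ✓
(C) p/m: [L T^-1] = velocity [L T^-1] ✓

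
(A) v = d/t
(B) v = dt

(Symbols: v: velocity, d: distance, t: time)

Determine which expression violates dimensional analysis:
(B)

(A) v = d/t: LHS [L T^-1], RHS [L T^-1] ✓
(B) v = dt: LHS [L T^-1], RHS [L T] ✗

Expression (B) v = dt is dimensionally incorrect.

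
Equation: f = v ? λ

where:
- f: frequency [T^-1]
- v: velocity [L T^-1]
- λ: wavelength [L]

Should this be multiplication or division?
division (÷): f = v ÷ λ

f [T^-1]; v [L T^-1]; λ [L].
v × λ → [L^2 T^-1] ✗
v ÷ λ → [T^-1] ✓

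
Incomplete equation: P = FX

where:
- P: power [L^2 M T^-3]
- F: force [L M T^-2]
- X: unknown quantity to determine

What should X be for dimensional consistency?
X = v (velocity), dimensions [L T^-1]

P has dimensions [L^2 M T^-3]; the rest of the RHS (F) has dimensions [L M T^-2].
So X must have dimensions [L T^-1] — X = v (velocity).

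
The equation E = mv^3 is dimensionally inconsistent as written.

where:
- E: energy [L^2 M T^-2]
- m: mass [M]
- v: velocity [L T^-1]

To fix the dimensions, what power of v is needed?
The exponent of v should be 2: E = mv^2

The LHS E has dimensions [L^2 M T^-2]; v has dimensions [L T^-1].
As written, the RHS mv^3 (exponent 3 on v) has dimensions [L^3 M T^-3], which does not match.
With exponent 2, the RHS mv^2 has dimensions [L^2 M T^-2], matching the LHS.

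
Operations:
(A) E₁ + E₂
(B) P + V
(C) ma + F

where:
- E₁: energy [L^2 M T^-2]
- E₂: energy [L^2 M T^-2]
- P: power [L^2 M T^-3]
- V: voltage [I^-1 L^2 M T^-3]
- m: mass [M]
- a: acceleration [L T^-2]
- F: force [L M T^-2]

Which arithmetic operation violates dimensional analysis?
(B) P + V

(A) E₁ + E₂: E₁ [L^2 M T^-2] and E₂ [L^2 M T^-2] — same dimensions ✓
(B) P + V: P [L^2 M T^-3] and V [I^-1 L^2 M T^-3] — different dimensions cannot be added/subtracted ✗
(C) ma + F: ma [L M T^-2] and F [L M T^-2] — same dimensions ✓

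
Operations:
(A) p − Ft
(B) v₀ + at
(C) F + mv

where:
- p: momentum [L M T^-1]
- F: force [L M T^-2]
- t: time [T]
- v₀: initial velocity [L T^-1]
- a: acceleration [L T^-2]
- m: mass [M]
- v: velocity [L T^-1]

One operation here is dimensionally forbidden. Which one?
(C) F + mv

(A) p − Ft: p [L M T^-1] and Ft [L M T^-1] — same dimensions ✓
(B) v₀ + at: v₀ [L T^-1] and at [L T^-1] — same dimensions ✓
(C) F + mv: F [L M T^-2] and mv [L M T^-1] — different dimensions cannot be added/subtracted ✗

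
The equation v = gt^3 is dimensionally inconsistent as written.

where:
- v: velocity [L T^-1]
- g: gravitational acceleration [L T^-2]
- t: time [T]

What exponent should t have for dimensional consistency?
The exponent of t should be 1: v = gt

The LHS v has dimensions [L T^-1]; t has dimensions [T].
As written, the RHS gt^3 (exponent 3 on t) has dimensions [L T], which does not match.
With exponent 1, the RHS gt has dimensions [L T^-1], matching the LHS.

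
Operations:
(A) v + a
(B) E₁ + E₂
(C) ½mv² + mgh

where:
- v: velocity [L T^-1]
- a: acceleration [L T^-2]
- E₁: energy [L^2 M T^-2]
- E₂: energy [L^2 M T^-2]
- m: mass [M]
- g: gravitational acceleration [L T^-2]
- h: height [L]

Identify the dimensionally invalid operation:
(A) v + a

(A) v + a: v [L T^-1] and a [L T^-2] — different dimensions cannot be added/subtracted ✗
(B) E₁ + E₂: E₁ [L^2 M T^-2] and E₂ [L^2 M T^-2] — same dimensions ✓
(C) ½mv² + mgh: ½mv² [L^2 M T^-2] and mgh [L^2 M T^-2] — same dimensions ✓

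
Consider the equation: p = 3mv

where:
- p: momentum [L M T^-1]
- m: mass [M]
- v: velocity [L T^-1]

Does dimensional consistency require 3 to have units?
No

p has dimensions [L M T^-1] and mv already has dimensions [L M T^-1], so the equation balances without 3 contributing any dimensions. 3 is a pure (dimensionless) number; changing or removing it would not affect dimensional consistency.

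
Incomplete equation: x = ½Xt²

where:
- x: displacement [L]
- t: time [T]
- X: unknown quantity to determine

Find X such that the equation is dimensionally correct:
X = a (acceleration), dimensions [L T^-2]

x has dimensions [L]; the rest of the RHS (½ t²) has dimensions [T^2].
So X must have dimensions [L T^-2] — X = a (acceleration).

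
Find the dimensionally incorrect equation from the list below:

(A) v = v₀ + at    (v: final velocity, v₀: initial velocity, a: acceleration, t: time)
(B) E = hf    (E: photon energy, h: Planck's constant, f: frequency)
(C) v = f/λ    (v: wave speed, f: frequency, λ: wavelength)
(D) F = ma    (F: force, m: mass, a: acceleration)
(C) v = f/λ

The equation (C) v = f/λ is dimensionally incorrect.

LHS (v): [L T^-1]
RHS (f/λ): [L^-1 T^-1] ✗

The dimensions do not match. The other three equations balance.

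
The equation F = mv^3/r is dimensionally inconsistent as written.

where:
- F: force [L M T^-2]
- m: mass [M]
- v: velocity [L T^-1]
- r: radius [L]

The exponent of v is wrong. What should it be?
The exponent of v should be 2: F = mv^2/r

The LHS F has dimensions [L M T^-2]; v has dimensions [L T^-1].
As written, the RHS mv^3/r (exponent 3 on v) has dimensions [L^2 M T^-3], which does not match.
With exponent 2, the RHS mv^2/r has dimensions [L M T^-2], matching the LHS.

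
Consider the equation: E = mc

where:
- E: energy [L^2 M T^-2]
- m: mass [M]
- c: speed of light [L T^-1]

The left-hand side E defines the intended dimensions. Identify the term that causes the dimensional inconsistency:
The right-hand side term mc

E has dimensions [L^2 M T^-2], but mc has dimensions [L M T^-1], so the term mc is dimensionally wrong for E.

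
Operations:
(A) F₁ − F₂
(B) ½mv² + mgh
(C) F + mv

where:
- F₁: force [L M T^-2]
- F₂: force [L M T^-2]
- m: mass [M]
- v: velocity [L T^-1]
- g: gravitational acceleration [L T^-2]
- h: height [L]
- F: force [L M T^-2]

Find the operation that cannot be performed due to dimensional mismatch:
(C) F + mv

(A) F₁ − F₂: F₁ [L M T^-2] and F₂ [L M T^-2] — same dimensions ✓
(B) ½mv² + mgh: ½mv² [L^2 M T^-2] and mgh [L^2 M T^-2] — same dimensions ✓
(C) F + mv: F [L M T^-2] and mv [L M T^-1] — different dimensions cannot be added/subtracted ✗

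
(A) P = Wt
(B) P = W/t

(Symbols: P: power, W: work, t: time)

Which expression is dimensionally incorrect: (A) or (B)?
(A)

(A) P = Wt: LHS [L^2 M T^-3], RHS [L^2 M T^-1] ✗
(B) P = W/t: LHS [L^2 M T^-3], RHS [L^2 M T^-3] ✓

Expression (A) P = Wt is dimensionally incorrect.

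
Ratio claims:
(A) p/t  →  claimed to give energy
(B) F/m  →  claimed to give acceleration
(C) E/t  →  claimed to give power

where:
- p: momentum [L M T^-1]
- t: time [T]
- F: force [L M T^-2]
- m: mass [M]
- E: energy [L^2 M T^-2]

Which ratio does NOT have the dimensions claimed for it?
(A) p/t does not give energy

(A) p/t: [L M T^-2] ≠ energy [L^2 M T^-2] ✗
(B) F/m: [L T^-2] = acceleration [L T^-2] ✓
(C) E/t: [L^2 M T^-3] = power [L^2 M T^-3] ✓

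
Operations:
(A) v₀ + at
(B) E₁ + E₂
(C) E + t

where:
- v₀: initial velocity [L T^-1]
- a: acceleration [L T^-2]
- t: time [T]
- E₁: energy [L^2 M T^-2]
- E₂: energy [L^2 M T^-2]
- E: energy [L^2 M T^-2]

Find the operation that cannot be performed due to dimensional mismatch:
(C) E + t

(A) v₀ + at: v₀ [L T^-1] and at [L T^-1] — same dimensions ✓
(B) E₁ + E₂: E₁ [L^2 M T^-2] and E₂ [L^2 M T^-2] — same dimensions ✓
(C) E + t: E [L^2 M T^-2] and t [T] — different dimensions cannot be added/subtracted ✗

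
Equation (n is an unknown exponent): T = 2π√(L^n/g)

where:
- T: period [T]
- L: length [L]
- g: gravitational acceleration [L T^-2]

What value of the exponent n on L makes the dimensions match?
n = 1

T has dimensions [T]; L has dimensions [L].
With n = 1: 2π√(L^1/g) has dimensions [T], matching the LHS ✓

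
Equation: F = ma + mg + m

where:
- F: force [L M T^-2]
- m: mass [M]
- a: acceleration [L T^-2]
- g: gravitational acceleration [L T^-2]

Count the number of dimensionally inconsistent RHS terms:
1

LHS F: [L M T^-2]
- ma: [L M T^-2] ✓
- mg: [L M T^-2] ✓
- m: [M] ✗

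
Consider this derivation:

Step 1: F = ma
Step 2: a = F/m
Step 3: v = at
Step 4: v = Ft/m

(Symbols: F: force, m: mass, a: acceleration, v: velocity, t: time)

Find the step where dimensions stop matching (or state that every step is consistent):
No step introduces an error — all steps are dimensionally consistent.

Step 1: F = ma → LHS [L M T^-2], RHS [L M T^-2] ✓
Step 2: a = F/m → LHS [L T^-2], RHS [L T^-2] ✓
Step 3: v = at → LHS [L T^-1], RHS [L T^-1] ✓
Step 4: v = Ft/m → LHS [L T^-1], RHS [L T^-1] ✓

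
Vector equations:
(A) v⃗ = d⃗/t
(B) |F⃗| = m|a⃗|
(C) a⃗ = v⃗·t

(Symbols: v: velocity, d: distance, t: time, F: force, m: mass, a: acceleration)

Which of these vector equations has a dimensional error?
(C) a⃗ = v⃗·t

(A) v⃗ = d⃗/t: LHS [L T^-1], RHS [L T^-1] ✓ — displacement (vector) divided by time (scalar)
(B) |F⃗| = m|a⃗|: LHS [L M T^-2], RHS [L M T^-2] ✓ — magnitudes of vectors are scalars
(C) a⃗ = v⃗·t: LHS [L T^-2], RHS [L] ✗ — acceleration is velocity per time; should be v⃗/t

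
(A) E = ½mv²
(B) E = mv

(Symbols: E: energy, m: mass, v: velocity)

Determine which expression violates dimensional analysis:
(B)

(A) E = ½mv²: LHS [L^2 M T^-2], RHS [L^2 M T^-2] ✓
(B) E = mv: LHS [L^2 M T^-2], RHS [L M T^-1] ✗

Expression (B) E = mv is dimensionally incorrect.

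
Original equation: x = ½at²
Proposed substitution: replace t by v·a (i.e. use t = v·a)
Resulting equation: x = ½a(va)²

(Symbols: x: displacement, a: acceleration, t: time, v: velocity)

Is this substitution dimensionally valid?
No

[t] = [T] and [v·a] = [L^2 T^-3]. These differ, so the substitution replaces a quantity by one of different dimensions and the result x = ½a(va)² has LHS [L] vs RHS [L^5 T^-8] — inconsistent.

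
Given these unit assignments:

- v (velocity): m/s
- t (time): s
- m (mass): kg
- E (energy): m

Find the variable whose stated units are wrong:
E

The variable E (energy) should have units J, not m.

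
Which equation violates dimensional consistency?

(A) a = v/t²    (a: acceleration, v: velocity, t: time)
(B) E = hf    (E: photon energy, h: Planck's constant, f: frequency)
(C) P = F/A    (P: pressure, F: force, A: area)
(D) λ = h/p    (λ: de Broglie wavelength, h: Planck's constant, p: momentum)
(A) a = v/t²

The equation (A) a = v/t² is dimensionally incorrect.

LHS (a): [L T^-2]
RHS (v/t²): [L T^-3] ✗

The dimensions do not match. The other three equations balance.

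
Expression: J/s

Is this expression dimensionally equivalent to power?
Yes

The expression J/s has dimensions [L^2 M T^-3], which is exactly power [L^2 M T^-3].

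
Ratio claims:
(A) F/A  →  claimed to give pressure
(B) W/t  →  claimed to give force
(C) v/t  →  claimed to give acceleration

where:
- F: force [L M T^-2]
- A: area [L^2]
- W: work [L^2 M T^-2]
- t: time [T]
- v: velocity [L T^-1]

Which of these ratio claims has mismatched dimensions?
(B) W/t does not give force

(A) F/A: [L^-1 M T^-2] = pressure [L^-1 M T^-2] ✓
(B) W/t: [L^2 M T^-3] ≠ force [L M T^-2] ✗
(C) v/t: [L T^-2] = acceleration [L T^-2] ✓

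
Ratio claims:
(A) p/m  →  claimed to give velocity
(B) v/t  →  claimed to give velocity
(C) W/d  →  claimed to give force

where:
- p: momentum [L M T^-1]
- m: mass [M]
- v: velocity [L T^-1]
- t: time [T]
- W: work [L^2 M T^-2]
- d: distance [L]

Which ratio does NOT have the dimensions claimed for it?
(B) v/t does not give velocity

(A) p/m: [L T^-1] = velocity [L T^-1] ✓
(B) v/t: [L T^-2] ≠ velocity [L T^-1] ✗
(C) W/d: [L M T^-2] = force [L M T^-2] ✓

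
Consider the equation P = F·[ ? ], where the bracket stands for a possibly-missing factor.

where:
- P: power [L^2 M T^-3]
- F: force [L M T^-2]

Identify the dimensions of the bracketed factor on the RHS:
[L T^-1] — velocity (e.g. v)

P has dimensions [L^2 M T^-3]; F has dimensions [L M T^-2].
The bracketed factor must supply [L^2 M T^-3] / [L M T^-2] = [L T^-1].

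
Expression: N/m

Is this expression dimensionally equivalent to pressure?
No

The expression N/m has dimensions [M T^-2], but pressure has dimensions [L^-1 M T^-2].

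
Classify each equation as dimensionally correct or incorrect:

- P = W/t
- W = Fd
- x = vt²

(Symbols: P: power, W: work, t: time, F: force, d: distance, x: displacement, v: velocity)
Dimensionally correct: P = W/t, W = Fd
Dimensionally incorrect: x = vt²
Ordered (correct first, then incorrect): P = W/t, W = Fd, x = vt²

- P = W/t: LHS [L^2 M T^-3], RHS [L^2 M T^-3] → correct ✓
- W = Fd: LHS [L^2 M T^-2], RHS [L^2 M T^-2] → correct ✓
- x = vt²: LHS [L], RHS [L T] → incorrect ✗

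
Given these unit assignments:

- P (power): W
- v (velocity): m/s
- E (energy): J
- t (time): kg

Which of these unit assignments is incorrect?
t

The variable t (time) should have units s, not kg.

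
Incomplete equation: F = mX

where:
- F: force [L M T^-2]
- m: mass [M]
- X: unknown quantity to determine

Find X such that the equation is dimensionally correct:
X = a (acceleration), dimensions [L T^-2]

F has dimensions [L M T^-2]; the rest of the RHS (m) has dimensions [M].
So X must have dimensions [L T^-2] — X = a (acceleration).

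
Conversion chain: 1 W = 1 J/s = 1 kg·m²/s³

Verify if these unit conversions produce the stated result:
The chain is correct (no errors).

Correct: Watt is Joule per second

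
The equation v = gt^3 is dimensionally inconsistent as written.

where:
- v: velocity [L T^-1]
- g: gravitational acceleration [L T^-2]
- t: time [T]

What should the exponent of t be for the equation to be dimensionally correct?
The exponent of t should be 1: v = gt

The LHS v has dimensions [L T^-1]; t has dimensions [T].
As written, the RHS gt^3 (exponent 3 on t) has dimensions [L T], which does not match.
With exponent 1, the RHS gt has dimensions [L T^-1], matching the LHS.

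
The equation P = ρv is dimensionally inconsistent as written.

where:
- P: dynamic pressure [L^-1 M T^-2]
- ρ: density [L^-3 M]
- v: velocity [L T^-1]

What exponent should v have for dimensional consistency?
The exponent of v should be 2: P = ρv^2

The LHS P has dimensions [L^-1 M T^-2]; v has dimensions [L T^-1].
As written, the RHS ρv (exponent 1 on v) has dimensions [L^-2 M T^-1], which does not match.
With exponent 2, the RHS ρv^2 has dimensions [L^-1 M T^-2], matching the LHS.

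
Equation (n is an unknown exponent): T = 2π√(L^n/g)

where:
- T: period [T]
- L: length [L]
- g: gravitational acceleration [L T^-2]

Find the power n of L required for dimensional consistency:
n = 1

T has dimensions [T]; L has dimensions [L].
With n = 1: 2π√(L^1/g) has dimensions [T], matching the LHS ✓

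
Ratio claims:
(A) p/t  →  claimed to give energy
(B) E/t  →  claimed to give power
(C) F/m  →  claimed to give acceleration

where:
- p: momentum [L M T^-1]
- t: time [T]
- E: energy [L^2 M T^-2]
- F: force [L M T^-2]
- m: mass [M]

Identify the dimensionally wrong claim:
(A) p/t does not give energy

(A) p/t: [L M T^-2] ≠ energy [L^2 M T^-2] ✗
(B) E/t: [L^2 M T^-3] = power [L^2 M T^-3] ✓
(C) F/m: [L T^-2] = acceleration [L T^-2] ✓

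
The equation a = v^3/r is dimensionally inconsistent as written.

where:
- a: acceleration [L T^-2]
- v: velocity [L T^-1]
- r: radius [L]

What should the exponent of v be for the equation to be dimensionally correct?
The exponent of v should be 2: a = v^2/r

The LHS a has dimensions [L T^-2]; v has dimensions [L T^-1].
As written, the RHS v^3/r (exponent 3 on v) has dimensions [L^2 T^-3], which does not match.
With exponent 2, the RHS v^2/r has dimensions [L T^-2], matching the LHS.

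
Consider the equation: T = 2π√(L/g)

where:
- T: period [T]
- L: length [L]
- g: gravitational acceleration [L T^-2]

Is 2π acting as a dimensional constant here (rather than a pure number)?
No

T has dimensions [T] and √(L/g) already has dimensions [T], so the equation balances without 2π contributing any dimensions. 2π is a pure (dimensionless) number; changing or removing it would not affect dimensional consistency.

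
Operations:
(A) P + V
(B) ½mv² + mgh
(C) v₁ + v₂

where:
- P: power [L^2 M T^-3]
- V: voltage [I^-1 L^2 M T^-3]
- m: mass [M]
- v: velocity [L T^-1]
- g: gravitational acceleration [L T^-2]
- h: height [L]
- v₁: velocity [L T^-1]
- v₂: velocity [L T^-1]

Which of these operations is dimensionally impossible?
(A) P + V

(A) P + V: P [L^2 M T^-3] and V [I^-1 L^2 M T^-3] — different dimensions cannot be added/subtracted ✗
(B) ½mv² + mgh: ½mv² [L^2 M T^-2] and mgh [L^2 M T^-2] — same dimensions ✓
(C) v₁ + v₂: v₁ [L T^-1] and v₂ [L T^-1] — same dimensions ✓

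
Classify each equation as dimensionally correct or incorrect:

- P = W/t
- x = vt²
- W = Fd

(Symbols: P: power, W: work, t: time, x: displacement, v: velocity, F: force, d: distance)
Dimensionally correct: P = W/t, W = Fd
Dimensionally incorrect: x = vt²
Ordered (correct first, then incorrect): P = W/t, W = Fd, x = vt²

- P = W/t: LHS [L^2 M T^-3], RHS [L^2 M T^-3] → correct ✓
- x = vt²: LHS [L], RHS [L T] → incorrect ✗
- W = Fd: LHS [L^2 M T^-2], RHS [L^2 M T^-2] → correct ✓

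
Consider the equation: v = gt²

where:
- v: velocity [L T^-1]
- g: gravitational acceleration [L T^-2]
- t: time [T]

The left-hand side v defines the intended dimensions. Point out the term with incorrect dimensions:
The right-hand side term gt²

v has dimensions [L T^-1], but gt² has dimensions [L], so the term gt² is dimensionally wrong for v.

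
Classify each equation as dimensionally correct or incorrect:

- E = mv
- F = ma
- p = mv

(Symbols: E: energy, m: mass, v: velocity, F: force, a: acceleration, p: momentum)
Dimensionally correct: F = ma, p = mv
Dimensionally incorrect: E = mv
Ordered (correct first, then incorrect): F = ma, p = mv, E = mv

- E = mv: LHS [L^2 M T^-2], RHS [L M T^-1] → incorrect ✗
- F = ma: LHS [L M T^-2], RHS [L M T^-2] → correct ✓
- p = mv: LHS [L M T^-1], RHS [L M T^-1] → correct ✓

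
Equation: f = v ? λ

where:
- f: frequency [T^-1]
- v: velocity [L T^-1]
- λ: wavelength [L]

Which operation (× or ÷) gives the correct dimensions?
division (÷): f = v ÷ λ

f [T^-1]; v [L T^-1]; λ [L].
v × λ → [L^2 T^-1] ✗
v ÷ λ → [T^-1] ✓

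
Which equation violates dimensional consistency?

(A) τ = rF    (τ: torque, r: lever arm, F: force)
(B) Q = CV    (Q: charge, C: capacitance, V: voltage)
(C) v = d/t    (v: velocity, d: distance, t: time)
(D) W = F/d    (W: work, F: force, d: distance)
(D) W = F/d

The equation (D) W = F/d is dimensionally incorrect.

LHS (W): [L^2 M T^-2]
RHS (F/d): [M T^-2] ✗

The dimensions do not match. The other three equations balance.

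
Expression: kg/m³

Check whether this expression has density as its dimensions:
Yes

The expression kg/m³ has dimensions [L^-3 M], which is exactly density [L^-3 M].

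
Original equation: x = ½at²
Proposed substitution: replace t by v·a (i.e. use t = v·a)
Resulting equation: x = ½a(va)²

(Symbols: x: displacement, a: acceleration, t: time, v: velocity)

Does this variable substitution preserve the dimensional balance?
No

[t] = [T] and [v·a] = [L^2 T^-3]. These differ, so the substitution replaces a quantity by one of different dimensions and the result x = ½a(va)² has LHS [L] vs RHS [L^5 T^-8] — inconsistent.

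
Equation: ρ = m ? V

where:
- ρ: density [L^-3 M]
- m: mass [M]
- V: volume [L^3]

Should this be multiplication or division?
division (÷): ρ = m ÷ V

ρ [L^-3 M]; m [M]; V [L^3].
m × V → [L^3 M] ✗
m ÷ V → [L^-3 M] ✓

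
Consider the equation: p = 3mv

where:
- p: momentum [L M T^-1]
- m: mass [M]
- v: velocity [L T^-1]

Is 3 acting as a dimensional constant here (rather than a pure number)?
No

p has dimensions [L M T^-1] and mv already has dimensions [L M T^-1], so the equation balances without 3 contributing any dimensions. 3 is a pure (dimensionless) number; changing or removing it would not affect dimensional consistency.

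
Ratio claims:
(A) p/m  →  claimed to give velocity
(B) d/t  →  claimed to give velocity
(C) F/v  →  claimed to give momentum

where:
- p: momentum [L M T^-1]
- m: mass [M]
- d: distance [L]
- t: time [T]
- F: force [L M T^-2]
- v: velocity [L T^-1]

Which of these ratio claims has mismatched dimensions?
(C) F/v does not give momentum

(A) p/m: [L T^-1] = velocity [L T^-1] ✓
(B) d/t: [L T^-1] = velocity [L T^-1] ✓
(C) F/v: [M T^-1] ≠ momentum [L M T^-1] ✗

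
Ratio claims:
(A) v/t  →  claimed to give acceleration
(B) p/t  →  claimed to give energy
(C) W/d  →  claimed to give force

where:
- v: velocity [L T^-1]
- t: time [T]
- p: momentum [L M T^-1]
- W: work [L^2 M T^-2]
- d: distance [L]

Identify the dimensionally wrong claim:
(B) p/t does not give energy

(A) v/t: [L T^-2] = acceleration [L T^-2] ✓
(B) p/t: [L M T^-2] ≠ energy [L^2 M T^-2] ✗
(C) W/d: [L M T^-2] = force [L M T^-2] ✓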